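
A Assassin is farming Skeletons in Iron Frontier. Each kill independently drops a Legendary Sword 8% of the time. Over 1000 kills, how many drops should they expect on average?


Expected drops = kills * (drop_rate / 100)
= 1000 * (8 / 100)
= 1000 * 0.08
= 80.0

80.0 drops


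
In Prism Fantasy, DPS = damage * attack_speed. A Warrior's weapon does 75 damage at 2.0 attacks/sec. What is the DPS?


DPS = damage * attack_speed
= 75 * 2.0
= 150.0

150.0 DPS


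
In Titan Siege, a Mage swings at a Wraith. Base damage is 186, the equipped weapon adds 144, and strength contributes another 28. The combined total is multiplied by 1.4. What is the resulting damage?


Sum base + weapon + str = 186 + 144 + 28 = 358
Multiply by 1.4:
358 * 1.4 = 501.2

501.2 damage


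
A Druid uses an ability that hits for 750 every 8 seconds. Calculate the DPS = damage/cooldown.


DPS = damage / cooldown
= 750 / 8
= 93.75

93.75 DPS


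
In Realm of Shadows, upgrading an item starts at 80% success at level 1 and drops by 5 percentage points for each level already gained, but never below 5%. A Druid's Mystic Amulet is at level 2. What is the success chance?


raw_rate = 80 - 5 * (2 - 1)
= 80 - 5 * 1
= 80 - 5
= 75
Apply floor: max(75, 5) = 75%

75%


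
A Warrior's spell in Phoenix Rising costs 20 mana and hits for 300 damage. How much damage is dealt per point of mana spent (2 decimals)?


Efficiency = damage / mana
= 300 / 20
= 15.00

15.00 dmg/mana


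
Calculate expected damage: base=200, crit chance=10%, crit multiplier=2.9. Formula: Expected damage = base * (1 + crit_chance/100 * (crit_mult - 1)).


E[dmg] = base * (1 + crit_chance * (crit_mult - 1))
cc as decimal = 10/100 = 0.1
cm - 1 = 2.9 - 1 = 1.9
Bonus factor = 0.1 * 1.9 = 0.19
Total multiplier = 1 + 0.19 = 1.19
Expected damage = 200 * 1.19 = 238.00

238.00 damage


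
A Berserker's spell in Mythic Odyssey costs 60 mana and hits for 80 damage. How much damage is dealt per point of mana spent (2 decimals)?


Efficiency = damage / mana
= 80 / 60
= 1.33

1.33 dmg/mana


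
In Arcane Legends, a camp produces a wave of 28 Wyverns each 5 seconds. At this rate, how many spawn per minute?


Spawns per minute = count * (60 / interval)
= 28 * (60 / 5)
= 28 * 12.0
= 336.0

336.0 per minute


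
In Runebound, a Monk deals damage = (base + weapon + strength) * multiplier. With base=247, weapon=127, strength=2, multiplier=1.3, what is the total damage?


Sum base + weapon + str = 247 + 127 + 2 = 376
Multiply by 1.3:
376 * 1.3 = 488.8

488.8 damage


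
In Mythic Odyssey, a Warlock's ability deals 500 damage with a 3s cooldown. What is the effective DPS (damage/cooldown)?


DPS = damage / cooldown
= 500 / 3
= 166.67

166.67 DPS


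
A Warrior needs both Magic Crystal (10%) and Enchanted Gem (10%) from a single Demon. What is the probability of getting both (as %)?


For independent events, P(both) = P(A) * P(B)
= 10% * 10%
= 100 / 100 %
= 1.0%

1.0%


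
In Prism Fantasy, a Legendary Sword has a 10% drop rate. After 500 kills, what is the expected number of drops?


Expected drops = kills * (drop_rate / 100)
= 500 * (10 / 100)
= 500 * 0.1
= 50.0

50.0 drops


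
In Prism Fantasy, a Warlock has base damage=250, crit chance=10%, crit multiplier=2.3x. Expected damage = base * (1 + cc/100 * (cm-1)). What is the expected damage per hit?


E[dmg] = base * (1 + crit_chance * (crit_mult - 1))
cc as decimal = 10/100 = 0.1
cm - 1 = 2.3 - 1 = 1.3
Bonus factor = 0.1 * 1.3 = 0.13
Total multiplier = 1 + 0.13 = 1.13
Expected damage = 250 * 1.13 = 282.50

282.50 damage


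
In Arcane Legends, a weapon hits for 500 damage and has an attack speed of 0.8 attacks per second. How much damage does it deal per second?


DPS = damage * attack_speed
= 500 * 0.8
= 400.0

400.0 DPS


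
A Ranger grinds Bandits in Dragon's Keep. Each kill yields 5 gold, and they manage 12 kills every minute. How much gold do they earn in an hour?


Gold per minute = 5 * 12 = 60
Gold per hour = 60 * 60 = 3600

3600 gold/hour


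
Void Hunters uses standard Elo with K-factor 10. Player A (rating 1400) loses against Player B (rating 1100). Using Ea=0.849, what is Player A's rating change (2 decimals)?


Elo update: delta = K * (S - Ea), where S = 0 (loses)
S - Ea = 0 - 0.849 = -0.849
Rating change = 10 * -0.849
= -8.49

-8.49 rating points


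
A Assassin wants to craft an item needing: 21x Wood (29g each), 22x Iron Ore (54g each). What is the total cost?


Cost breakdown:
  Wood: 21 * 29 = 609
  Iron Ore: 22 * 54 = 1188
Total = 609 + 1188 = 1797

1797 gold


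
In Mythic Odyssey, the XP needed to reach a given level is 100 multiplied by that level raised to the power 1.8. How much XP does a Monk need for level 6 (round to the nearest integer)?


XP = 100 * level^1.8
Substitute level = 6:
XP = 100 * 6^1.8
= 100 * 25.1578
= 2516

2516 XP


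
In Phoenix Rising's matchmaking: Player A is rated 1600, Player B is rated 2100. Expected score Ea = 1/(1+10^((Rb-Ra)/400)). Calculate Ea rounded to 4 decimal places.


Elo expected score: Ea = 1/(1 + 10^((Rb-Ra)/400))
Rb - Ra = 2100 - 1600 = 500
(Rb-Ra)/400 = 500/400 = 1.25
10^1.25 = 17.782794
Ea = 1/(1 + 17.782794) = 1/18.782794 = 0.0532

0.0532


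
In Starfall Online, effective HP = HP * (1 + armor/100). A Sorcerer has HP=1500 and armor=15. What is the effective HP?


EHP = 1500 * (1 + 15/100)
= 1500 * (1 + 0.15)
= 1500 * 1.15
= 1725.0

1725.0 EHP


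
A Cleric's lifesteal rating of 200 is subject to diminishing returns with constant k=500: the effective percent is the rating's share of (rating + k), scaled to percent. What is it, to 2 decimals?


effective% = rating / (rating + k) * 100
= 200 / (200 + 500) * 100
= 200 / 700 * 100
= 0.285714 * 100
= 28.57%

28.57%


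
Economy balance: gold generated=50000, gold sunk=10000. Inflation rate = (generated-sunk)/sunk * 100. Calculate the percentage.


Net gold = 50000 - 10000 = 40000
Inflation rate = net / sunk * 100 = 40000 / 10000 * 100
= 4.0 * 100
= 400.00%

400.00%


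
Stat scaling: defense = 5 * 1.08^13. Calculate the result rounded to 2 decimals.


value = base * growth^level
= 5 * 1.08^13
= 5 * 2.719624
= 13.60

13.60 defense


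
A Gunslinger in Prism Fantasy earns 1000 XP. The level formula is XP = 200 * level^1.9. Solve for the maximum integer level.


XP = 200 * level^1.9, so level = (XP / 200)^(1/1.9)
= (1000 / 200)^(1/1.9)
= 5.0^0.5263
= 2.3328
Floor: level = 2

level 2


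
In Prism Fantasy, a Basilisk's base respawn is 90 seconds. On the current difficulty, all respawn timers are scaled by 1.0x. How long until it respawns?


Respawn time = base * multiplier
= 90 * 1.0
= 90.0 seconds

90.0 seconds


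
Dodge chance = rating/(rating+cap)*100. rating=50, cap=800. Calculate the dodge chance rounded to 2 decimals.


dodge% = 50 / (50 + 800) * 100
= 50 / 850 * 100
= 0.058824 * 100
= 5.88%

5.88%


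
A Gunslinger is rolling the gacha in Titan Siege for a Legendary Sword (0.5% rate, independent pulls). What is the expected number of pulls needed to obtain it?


Expected pulls for a geometric distribution = 1/p = 100 / rate%
= 100 / 0.5
= 200.0

200.0 pulls


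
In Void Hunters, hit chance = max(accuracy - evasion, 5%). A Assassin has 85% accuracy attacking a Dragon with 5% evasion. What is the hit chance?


accuracy - evasion = 85 - 5 = 80
Apply floor: max(80, 5) = 80
Hit chance = 80%

80%


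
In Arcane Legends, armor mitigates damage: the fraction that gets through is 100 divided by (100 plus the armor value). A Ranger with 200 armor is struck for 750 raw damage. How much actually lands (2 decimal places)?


actual = 750 * 100 / (100 + 200)
= 750 * 100 / 300
= 75000 / 300
= 250.00

250.00 damage


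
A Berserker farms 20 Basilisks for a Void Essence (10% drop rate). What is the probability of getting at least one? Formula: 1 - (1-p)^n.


P(at least one) = 1 - P(none) = 1 - (1-p)^n
p = 10/100 = 0.1
1 - p = 0.9
(1 - p)^20 = 0.9^20 = 0.121577
P(at least one) = 1 - 0.121577 = 0.8784

0.8784


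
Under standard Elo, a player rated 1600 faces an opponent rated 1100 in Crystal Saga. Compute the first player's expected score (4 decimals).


Elo expected score: Ea = 1/(1 + 10^((Rb-Ra)/400))
Rb - Ra = 1100 - 1600 = -500
(Rb-Ra)/400 = -500/400 = -1.25
10^-1.25 = 0.056234
Ea = 1/(1 + 0.056234) = 1/1.056234 = 0.9468

0.9468


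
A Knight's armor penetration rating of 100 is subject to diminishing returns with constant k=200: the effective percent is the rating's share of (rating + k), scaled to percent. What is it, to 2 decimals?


effective% = rating / (rating + k) * 100
= 100 / (100 + 200) * 100
= 100 / 300 * 100
= 0.333333 * 100
= 33.33%

33.33%


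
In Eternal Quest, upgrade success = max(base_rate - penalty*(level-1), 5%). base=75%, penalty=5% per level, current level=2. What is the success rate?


raw_rate = 75 - 5 * (2 - 1)
= 75 - 5 * 1
= 75 - 5
= 70
Apply floor: max(70, 5) = 70%

70%


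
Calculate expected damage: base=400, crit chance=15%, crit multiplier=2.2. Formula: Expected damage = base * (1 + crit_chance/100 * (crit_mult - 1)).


E[dmg] = base * (1 + crit_chance * (crit_mult - 1))
cc as decimal = 15/100 = 0.15
cm - 1 = 2.2 - 1 = 1.2
Bonus factor = 0.15 * 1.2 = 0.18
Total multiplier = 1 + 0.18 = 1.18
Expected damage = 400 * 1.18 = 472.00

472.00 damage


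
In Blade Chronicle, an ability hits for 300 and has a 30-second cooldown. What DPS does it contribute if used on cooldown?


DPS = damage / cooldown
= 300 / 30
= 10.00

10.00 DPS


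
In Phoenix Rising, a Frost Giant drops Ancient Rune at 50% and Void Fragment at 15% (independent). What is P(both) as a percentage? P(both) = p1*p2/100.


For independent events, P(both) = P(A) * P(B)
= 50% * 15%
= 750 / 100 %
= 7.5%

7.5%


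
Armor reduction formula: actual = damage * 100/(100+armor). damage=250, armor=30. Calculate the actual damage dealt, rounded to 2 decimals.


actual = 250 * 100 / (100 + 30)
= 250 * 100 / 130
= 25000 / 130
= 192.31

192.31 damage


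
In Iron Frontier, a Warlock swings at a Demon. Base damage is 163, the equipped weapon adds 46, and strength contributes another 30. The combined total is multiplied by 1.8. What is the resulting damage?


Sum base + weapon + str = 163 + 46 + 30 = 239
Multiply by 1.8:
239 * 1.8 = 430.2

430.2 damage


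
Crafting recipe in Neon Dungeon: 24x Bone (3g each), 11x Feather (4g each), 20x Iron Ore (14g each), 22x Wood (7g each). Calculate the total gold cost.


Cost breakdown:
  Bone: 24 * 3 = 72
  Feather: 11 * 4 = 44
  Iron Ore: 20 * 14 = 280
  Wood: 22 * 7 = 154
Total = 72 + 44 + 280 + 154 = 550

550 gold


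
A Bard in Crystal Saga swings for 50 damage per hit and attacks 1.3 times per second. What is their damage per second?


DPS = damage * attack_speed
= 50 * 1.3
= 65.0

65.0 DPS


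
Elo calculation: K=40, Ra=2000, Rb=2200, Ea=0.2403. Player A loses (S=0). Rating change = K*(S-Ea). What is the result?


Elo update: delta = K * (S - Ea), where S = 0 (loses)
S - Ea = 0 - 0.2403 = -0.2403
Rating change = 40 * -0.2403
= -9.61

-9.61 rating points


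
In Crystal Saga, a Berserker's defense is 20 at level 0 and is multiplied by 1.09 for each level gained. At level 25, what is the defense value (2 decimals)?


value = base * growth^level
= 20 * 1.09^25
= 20 * 8.623081
= 172.46

172.46 defense


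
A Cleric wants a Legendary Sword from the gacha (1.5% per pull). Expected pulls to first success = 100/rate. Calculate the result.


Expected pulls for a geometric distribution = 1/p = 100 / rate%
= 100 / 1.5
= 66.67

66.67 pulls


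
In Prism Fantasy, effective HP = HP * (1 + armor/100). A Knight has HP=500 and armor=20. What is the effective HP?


EHP = 500 * (1 + 20/100)
= 500 * (1 + 0.2)
= 500 * 1.2
= 600.0

600.0 EHP


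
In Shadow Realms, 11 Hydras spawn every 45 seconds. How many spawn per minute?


Spawns per minute = count * (60 / interval)
= 11 * (60 / 45)
= 11 * 1.3333
= 14.67

14.67 per minute


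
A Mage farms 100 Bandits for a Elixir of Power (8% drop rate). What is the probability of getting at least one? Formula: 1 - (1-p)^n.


P(at least one) = 1 - P(none) = 1 - (1-p)^n
p = 8/100 = 0.08
1 - p = 0.92
(1 - p)^100 = 0.92^100 = 0.000239
P(at least one) = 1 - 0.000239 = 0.9998

0.9998


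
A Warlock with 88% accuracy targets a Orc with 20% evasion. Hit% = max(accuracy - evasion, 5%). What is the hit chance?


accuracy - evasion = 88 - 20 = 68
Apply floor: max(68, 5) = 68
Hit chance = 68%

68%


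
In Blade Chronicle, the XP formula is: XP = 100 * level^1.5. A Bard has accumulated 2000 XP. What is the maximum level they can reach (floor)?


XP = 100 * level^1.5, so level = (XP / 100)^(1/1.5)
= (2000 / 100)^(1/1.5)
= 20.0^0.6667
= 7.3681
Floor: level = 7

level 7


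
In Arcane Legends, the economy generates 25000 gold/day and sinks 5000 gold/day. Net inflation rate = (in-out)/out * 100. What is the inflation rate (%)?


Net gold = 25000 - 5000 = 20000
Inflation rate = net / sunk * 100 = 20000 / 5000 * 100
= 4.0 * 100
= 400.00%

400.00%


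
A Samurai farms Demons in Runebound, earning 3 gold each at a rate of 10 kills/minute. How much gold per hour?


Gold per minute = 3 * 10 = 30
Gold per hour = 30 * 60 = 1800

1800 gold/hour


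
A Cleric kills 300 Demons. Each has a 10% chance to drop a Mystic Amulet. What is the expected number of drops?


Expected drops = kills * (drop_rate / 100)
= 300 * (10 / 100)
= 300 * 0.1
= 30.0

30.0 drops


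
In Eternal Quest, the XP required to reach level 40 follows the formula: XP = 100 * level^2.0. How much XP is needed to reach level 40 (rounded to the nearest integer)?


XP = 100 * level^2.0
Substitute level = 40:
XP = 100 * 40^2.0
= 100 * 1600.0
= 160000

160000 XP


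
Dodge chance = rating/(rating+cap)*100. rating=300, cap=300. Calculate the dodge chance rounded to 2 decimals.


dodge% = 300 / (300 + 300) * 100
= 300 / 600 * 100
= 0.5 * 100
= 50.00%

50.00%


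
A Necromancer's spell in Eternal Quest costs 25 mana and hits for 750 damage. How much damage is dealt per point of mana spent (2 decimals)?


Efficiency = damage / mana
= 750 / 25
= 30.00

30.00 dmg/mana


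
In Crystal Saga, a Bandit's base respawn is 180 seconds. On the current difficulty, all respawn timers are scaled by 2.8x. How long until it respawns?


Respawn time = base * multiplier
= 180 * 2.8
= 504.0 seconds

504.0 seconds


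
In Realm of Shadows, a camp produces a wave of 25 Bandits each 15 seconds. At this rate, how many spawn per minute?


Spawns per minute = count * (60 / interval)
= 25 * (60 / 15)
= 25 * 4.0
= 100.0

100.0 per minute


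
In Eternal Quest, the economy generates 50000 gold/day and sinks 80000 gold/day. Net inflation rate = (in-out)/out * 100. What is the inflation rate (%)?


Net gold = 50000 - 80000 = -30000
Inflation rate = net / sunk * 100 = -30000 / 80000 * 100
= -0.375 * 100
= -37.50%

-37.50%


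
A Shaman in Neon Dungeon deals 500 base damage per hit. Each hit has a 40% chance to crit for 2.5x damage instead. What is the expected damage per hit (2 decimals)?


E[dmg] = base * (1 + crit_chance * (crit_mult - 1))
cc as decimal = 40/100 = 0.4
cm - 1 = 2.5 - 1 = 1.5
Bonus factor = 0.4 * 1.5 = 0.6
Total multiplier = 1 + 0.6 = 1.6
Expected damage = 500 * 1.6 = 800.00

800.00 damage


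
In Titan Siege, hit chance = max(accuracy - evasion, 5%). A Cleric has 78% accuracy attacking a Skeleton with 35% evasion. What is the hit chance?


accuracy - evasion = 78 - 35 = 43
Apply floor: max(43, 5) = 43
Hit chance = 43%

43%


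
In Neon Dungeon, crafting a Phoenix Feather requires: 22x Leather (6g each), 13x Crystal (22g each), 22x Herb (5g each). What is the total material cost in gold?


Cost breakdown:
  Leather: 22 * 6 = 132
  Crystal: 13 * 22 = 286
  Herb: 22 * 5 = 110
Total = 132 + 286 + 110 = 528

528 gold


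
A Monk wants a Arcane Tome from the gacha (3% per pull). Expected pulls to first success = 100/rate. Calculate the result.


Expected pulls for a geometric distribution = 1/p = 100 / rate%
= 100 / 3
= 33.33

33.33 pulls


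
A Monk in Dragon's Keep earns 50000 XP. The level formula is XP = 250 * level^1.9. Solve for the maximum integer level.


XP = 250 * level^1.9, so level = (XP / 250)^(1/1.9)
= (50000 / 250)^(1/1.9)
= 200.0^0.5263
= 16.258
Floor: level = 16

level 16


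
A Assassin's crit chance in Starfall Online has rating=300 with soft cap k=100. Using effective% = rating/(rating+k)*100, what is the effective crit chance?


effective% = rating / (rating + k) * 100
= 300 / (300 + 100) * 100
= 300 / 400 * 100
= 0.75 * 100
= 75.00%

75.00%


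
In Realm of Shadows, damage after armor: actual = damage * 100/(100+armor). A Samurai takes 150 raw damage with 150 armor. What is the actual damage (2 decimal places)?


actual = 150 * 100 / (100 + 150)
= 150 * 100 / 250
= 15000 / 250
= 60.00

60.00 damage


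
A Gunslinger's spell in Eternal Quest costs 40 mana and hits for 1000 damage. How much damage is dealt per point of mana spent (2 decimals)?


Efficiency = damage / mana
= 1000 / 40
= 25.00

25.00 dmg/mana


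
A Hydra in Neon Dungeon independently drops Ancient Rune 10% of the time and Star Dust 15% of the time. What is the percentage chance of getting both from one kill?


For independent events, P(both) = P(A) * P(B)
= 10% * 15%
= 150 / 100 %
= 1.5%

1.5%


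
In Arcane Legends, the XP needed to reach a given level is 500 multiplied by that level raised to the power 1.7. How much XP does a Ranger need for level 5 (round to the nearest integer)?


XP = 500 * level^1.7
Substitute level = 5:
XP = 500 * 5^1.7
= 500 * 15.4258
= 7713

7713 XP


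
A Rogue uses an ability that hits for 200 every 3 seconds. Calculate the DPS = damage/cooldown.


DPS = damage / cooldown
= 200 / 3
= 66.67

66.67 DPS


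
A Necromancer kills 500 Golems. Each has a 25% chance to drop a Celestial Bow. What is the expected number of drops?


Expected drops = kills * (drop_rate / 100)
= 500 * (25 / 100)
= 500 * 0.25
= 125.0

125.0 drops


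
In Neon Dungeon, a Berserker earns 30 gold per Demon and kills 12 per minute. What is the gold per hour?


Gold per minute = 30 * 12 = 360
Gold per hour = 360 * 60 = 21600

21600 gold/hour


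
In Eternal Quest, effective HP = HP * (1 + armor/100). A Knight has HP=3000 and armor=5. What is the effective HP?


EHP = 3000 * (1 + 5/100)
= 3000 * (1 + 0.05)
= 3000 * 1.05
= 3150.0

3150.0 EHP


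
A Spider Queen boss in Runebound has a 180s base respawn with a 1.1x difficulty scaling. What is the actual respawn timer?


Respawn time = base * multiplier
= 180 * 1.1
= 198.0 seconds

198.0 seconds


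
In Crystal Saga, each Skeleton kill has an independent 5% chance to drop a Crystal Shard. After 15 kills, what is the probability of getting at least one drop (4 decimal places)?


P(at least one) = 1 - P(none) = 1 - (1-p)^n
p = 5/100 = 0.05
1 - p = 0.95
(1 - p)^15 = 0.95^15 = 0.463291
P(at least one) = 1 - 0.463291 = 0.5367

0.5367


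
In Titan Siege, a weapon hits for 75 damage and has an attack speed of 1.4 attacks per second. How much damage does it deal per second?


DPS = damage * attack_speed
= 75 * 1.4
= 105.0

105.0 DPS


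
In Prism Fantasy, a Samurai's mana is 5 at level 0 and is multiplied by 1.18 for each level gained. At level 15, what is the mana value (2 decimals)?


value = base * growth^level
= 5 * 1.18^15
= 5 * 11.973748
= 59.87

59.87 mana


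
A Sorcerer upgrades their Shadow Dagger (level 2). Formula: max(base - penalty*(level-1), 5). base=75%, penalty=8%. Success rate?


raw_rate = 75 - 8 * (2 - 1)
= 75 - 8 * 1
= 75 - 8
= 67
Apply floor: max(67, 5) = 67%

67%


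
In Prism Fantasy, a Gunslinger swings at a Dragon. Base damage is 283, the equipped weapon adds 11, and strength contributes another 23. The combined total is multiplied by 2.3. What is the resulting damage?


Sum base + weapon + str = 283 + 11 + 23 = 317
Multiply by 2.3:
317 * 2.3 = 729.1

729.1 damage


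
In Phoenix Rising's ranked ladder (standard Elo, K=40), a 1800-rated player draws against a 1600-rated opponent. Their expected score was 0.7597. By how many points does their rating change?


Elo update: delta = K * (S - Ea), where S = 0.5 (draws)
S - Ea = 0.5 - 0.7597 = -0.2597
Rating change = 40 * -0.2597
= -10.39

-10.39 rating points


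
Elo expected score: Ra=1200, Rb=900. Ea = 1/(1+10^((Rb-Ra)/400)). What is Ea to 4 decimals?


Elo expected score: Ea = 1/(1 + 10^((Rb-Ra)/400))
Rb - Ra = 900 - 1200 = -300
(Rb-Ra)/400 = -300/400 = -0.75
10^-0.75 = 0.177828
Ea = 1/(1 + 0.177828) = 1/1.177828 = 0.8490

0.8490


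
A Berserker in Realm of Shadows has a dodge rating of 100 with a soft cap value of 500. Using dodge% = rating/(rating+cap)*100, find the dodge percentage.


dodge% = 100 / (100 + 500) * 100
= 100 / 600 * 100
= 0.166667 * 100
= 16.67%

16.67%


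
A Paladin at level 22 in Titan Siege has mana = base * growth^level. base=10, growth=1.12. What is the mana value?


value = base * growth^level
= 10 * 1.12^22
= 10 * 12.10031
= 121.00

121.00 mana


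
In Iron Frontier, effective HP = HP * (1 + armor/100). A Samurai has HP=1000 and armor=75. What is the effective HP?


EHP = 1000 * (1 + 75/100)
= 1000 * (1 + 0.75)
= 1000 * 1.75
= 1750.0

1750.0 EHP


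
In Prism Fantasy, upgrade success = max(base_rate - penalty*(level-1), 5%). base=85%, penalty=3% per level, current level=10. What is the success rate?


raw_rate = 85 - 3 * (10 - 1)
= 85 - 3 * 9
= 85 - 27
= 58
Apply floor: max(58, 5) = 58%

58%


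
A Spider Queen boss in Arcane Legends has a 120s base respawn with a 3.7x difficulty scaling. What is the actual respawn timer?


Respawn time = base * multiplier
= 120 * 3.7
= 444.0 seconds

444.0 seconds


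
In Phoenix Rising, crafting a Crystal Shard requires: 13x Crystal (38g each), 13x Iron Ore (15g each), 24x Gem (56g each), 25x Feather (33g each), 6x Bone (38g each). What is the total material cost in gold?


Cost breakdown:
  Crystal: 13 * 38 = 494
  Iron Ore: 13 * 15 = 195
  Gem: 24 * 56 = 1344
  Feather: 25 * 33 = 825
  Bone: 6 * 38 = 228
Total = 494 + 195 + 1344 + 825 + 228 = 3086

3086 gold


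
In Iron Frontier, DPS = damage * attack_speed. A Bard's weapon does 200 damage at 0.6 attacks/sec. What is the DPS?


DPS = damage * attack_speed
= 200 * 0.6
= 120.0

120.0 DPS


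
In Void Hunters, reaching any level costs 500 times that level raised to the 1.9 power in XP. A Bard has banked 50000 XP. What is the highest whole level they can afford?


XP = 500 * level^1.9, so level = (XP / 500)^(1/1.9)
= (50000 / 500)^(1/1.9)
= 100.0^0.5263
= 11.2884
Floor: level = 11

level 11


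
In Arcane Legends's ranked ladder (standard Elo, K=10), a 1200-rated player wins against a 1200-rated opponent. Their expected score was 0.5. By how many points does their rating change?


Elo update: delta = K * (S - Ea), where S = 1 (wins)
S - Ea = 1 - 0.5 = 0.5
Rating change = 10 * 0.5
= 5.00

5.00 rating points


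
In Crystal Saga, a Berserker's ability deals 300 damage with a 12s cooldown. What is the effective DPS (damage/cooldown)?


DPS = damage / cooldown
= 300 / 12
= 25.00

25.00 DPS


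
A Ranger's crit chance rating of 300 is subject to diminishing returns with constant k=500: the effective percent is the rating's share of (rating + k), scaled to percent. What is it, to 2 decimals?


effective% = rating / (rating + k) * 100
= 300 / (300 + 500) * 100
= 300 / 800 * 100
= 0.375 * 100
= 37.50%

37.50%


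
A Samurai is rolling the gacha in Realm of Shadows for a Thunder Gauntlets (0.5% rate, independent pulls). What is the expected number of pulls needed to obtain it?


Expected pulls for a geometric distribution = 1/p = 100 / rate%
= 100 / 0.5
= 200.0

200.0 pulls


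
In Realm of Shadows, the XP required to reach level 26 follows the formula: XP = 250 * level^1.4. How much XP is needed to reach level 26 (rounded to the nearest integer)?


XP = 250 * level^1.4
Substitute level = 26:
XP = 250 * 26^1.4
= 250 * 95.7112
= 23928

23928 XP


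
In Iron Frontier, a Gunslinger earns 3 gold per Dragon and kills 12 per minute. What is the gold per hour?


Gold per minute = 3 * 12 = 36
Gold per hour = 36 * 60 = 2160

2160 gold/hour


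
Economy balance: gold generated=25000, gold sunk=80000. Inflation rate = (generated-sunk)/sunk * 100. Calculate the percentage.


Net gold = 25000 - 80000 = -55000
Inflation rate = net / sunk * 100 = -55000 / 80000 * 100
= -0.6875 * 100
= -68.75%

-68.75%


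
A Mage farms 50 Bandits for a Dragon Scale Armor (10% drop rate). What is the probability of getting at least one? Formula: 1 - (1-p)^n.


P(at least one) = 1 - P(none) = 1 - (1-p)^n
p = 10/100 = 0.1
1 - p = 0.9
(1 - p)^50 = 0.9^50 = 0.005154
P(at least one) = 1 - 0.005154 = 0.9948

0.9948


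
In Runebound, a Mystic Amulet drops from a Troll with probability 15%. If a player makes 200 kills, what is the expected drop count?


Expected drops = kills * (drop_rate / 100)
= 200 * (15 / 100)
= 200 * 0.15
= 30.0

30.0 drops


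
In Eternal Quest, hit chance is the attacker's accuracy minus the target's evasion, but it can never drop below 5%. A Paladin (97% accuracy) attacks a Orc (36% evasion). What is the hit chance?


accuracy - evasion = 97 - 36 = 61
Apply floor: max(61, 5) = 61
Hit chance = 61%

61%


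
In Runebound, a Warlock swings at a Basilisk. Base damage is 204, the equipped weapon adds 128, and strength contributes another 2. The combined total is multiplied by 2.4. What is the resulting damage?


Sum base + weapon + str = 204 + 128 + 2 = 334
Multiply by 2.4:
334 * 2.4 = 801.6

801.6 damage


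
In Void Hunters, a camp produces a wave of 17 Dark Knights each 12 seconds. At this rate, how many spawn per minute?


Spawns per minute = count * (60 / interval)
= 17 * (60 / 12)
= 17 * 5.0
= 85.0

85.0 per minute


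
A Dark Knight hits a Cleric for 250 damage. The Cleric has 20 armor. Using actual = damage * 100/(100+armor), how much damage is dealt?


actual = 250 * 100 / (100 + 20)
= 250 * 100 / 120
= 25000 / 120
= 208.33

208.33 damage


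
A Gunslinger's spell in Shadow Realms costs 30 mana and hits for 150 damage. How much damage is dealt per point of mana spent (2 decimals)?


Efficiency = damage / mana
= 150 / 30
= 5.00

5.00 dmg/mana


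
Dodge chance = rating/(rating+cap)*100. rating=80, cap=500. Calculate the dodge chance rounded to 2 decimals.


dodge% = 80 / (80 + 500) * 100
= 80 / 580 * 100
= 0.137931 * 100
= 13.79%

13.79%


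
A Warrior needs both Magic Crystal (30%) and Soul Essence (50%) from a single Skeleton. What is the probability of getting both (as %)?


For independent events, P(both) = P(A) * P(B)
= 30% * 50%
= 1500 / 100 %
= 15.0%

15.0%


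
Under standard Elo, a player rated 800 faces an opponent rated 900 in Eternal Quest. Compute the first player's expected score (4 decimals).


Elo expected score: Ea = 1/(1 + 10^((Rb-Ra)/400))
Rb - Ra = 900 - 800 = 100
(Rb-Ra)/400 = 100/400 = 0.25
10^0.25 = 1.778279
Ea = 1/(1 + 1.778279) = 1/2.778279 = 0.3599

0.3599


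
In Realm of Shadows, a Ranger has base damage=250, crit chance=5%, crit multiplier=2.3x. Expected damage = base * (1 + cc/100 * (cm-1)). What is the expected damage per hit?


E[dmg] = base * (1 + crit_chance * (crit_mult - 1))
cc as decimal = 5/100 = 0.05
cm - 1 = 2.3 - 1 = 1.3
Bonus factor = 0.05 * 1.3 = 0.065
Total multiplier = 1 + 0.065 = 1.065
Expected damage = 250 * 1.065 = 266.25

266.25 damage


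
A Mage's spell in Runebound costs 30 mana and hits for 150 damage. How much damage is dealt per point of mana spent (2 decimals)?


Efficiency = damage / mana
= 150 / 30
= 5.00

5.00 dmg/mana


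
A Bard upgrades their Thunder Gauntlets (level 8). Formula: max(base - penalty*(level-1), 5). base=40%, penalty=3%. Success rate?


raw_rate = 40 - 3 * (8 - 1)
= 40 - 3 * 7
= 40 - 21
= 19
Apply floor: max(19, 5) = 19%

19%


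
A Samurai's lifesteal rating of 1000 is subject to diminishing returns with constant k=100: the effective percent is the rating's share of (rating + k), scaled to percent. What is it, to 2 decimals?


effective% = rating / (rating + k) * 100
= 1000 / (1000 + 100) * 100
= 1000 / 1100 * 100
= 0.909091 * 100
= 90.91%

90.91%


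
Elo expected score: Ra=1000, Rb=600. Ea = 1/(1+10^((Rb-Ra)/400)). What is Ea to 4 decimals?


Elo expected score: Ea = 1/(1 + 10^((Rb-Ra)/400))
Rb - Ra = 600 - 1000 = -400
(Rb-Ra)/400 = -400/400 = -1.0
10^-1.0 = 0.1
Ea = 1/(1 + 0.1) = 1/1.1 = 0.9091

0.9091


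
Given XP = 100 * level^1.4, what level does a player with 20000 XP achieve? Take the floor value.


XP = 100 * level^1.4, so level = (XP / 100)^(1/1.4)
= (20000 / 100)^(1/1.4)
= 200.0^0.7143
= 44.0142
Floor: level = 44

level 44


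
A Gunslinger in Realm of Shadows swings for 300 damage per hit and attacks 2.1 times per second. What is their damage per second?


DPS = damage * attack_speed
= 300 * 2.1
= 630.0

630.0 DPS


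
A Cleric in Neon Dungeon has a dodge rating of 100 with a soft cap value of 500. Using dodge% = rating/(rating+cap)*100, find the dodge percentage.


dodge% = 100 / (100 + 500) * 100
= 100 / 600 * 100
= 0.166667 * 100
= 16.67%

16.67%


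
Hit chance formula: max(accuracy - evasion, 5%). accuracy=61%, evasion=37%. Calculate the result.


accuracy - evasion = 61 - 37 = 24
Apply floor: max(24, 5) = 24
Hit chance = 24%

24%


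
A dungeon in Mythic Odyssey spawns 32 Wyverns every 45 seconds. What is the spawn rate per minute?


Spawns per minute = count * (60 / interval)
= 32 * (60 / 45)
= 32 * 1.3333
= 42.67

42.67 per minute


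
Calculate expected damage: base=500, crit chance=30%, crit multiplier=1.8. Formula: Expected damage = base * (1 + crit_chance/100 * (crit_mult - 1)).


E[dmg] = base * (1 + crit_chance * (crit_mult - 1))
cc as decimal = 30/100 = 0.3
cm - 1 = 1.8 - 1 = 0.8
Bonus factor = 0.3 * 0.8 = 0.24
Total multiplier = 1 + 0.24 = 1.24
Expected damage = 500 * 1.24 = 620.00

620.00 damage


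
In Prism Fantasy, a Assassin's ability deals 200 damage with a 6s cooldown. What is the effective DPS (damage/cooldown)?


DPS = damage / cooldown
= 200 / 6
= 33.33

33.33 DPS


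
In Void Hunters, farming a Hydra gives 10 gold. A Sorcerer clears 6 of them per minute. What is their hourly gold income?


Gold per minute = 10 * 6 = 60
Gold per hour = 60 * 60 = 3600

3600 gold/hour


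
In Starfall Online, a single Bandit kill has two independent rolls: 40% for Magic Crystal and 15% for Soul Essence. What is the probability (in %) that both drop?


For independent events, P(both) = P(A) * P(B)
= 40% * 15%
= 600 / 100 %
= 6.0%

6.0%


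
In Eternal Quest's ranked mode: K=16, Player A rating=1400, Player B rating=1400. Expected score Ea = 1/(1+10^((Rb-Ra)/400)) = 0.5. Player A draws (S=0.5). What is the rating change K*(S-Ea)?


Elo update: delta = K * (S - Ea), where S = 0.5 (draws)
S - Ea = 0.5 - 0.5 = 0.0
Rating change = 16 * 0.0
= 0.00

0.00 rating points


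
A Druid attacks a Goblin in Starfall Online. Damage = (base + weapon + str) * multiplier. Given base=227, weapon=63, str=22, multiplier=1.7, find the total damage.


Sum base + weapon + str = 227 + 63 + 22 = 312
Multiply by 1.7:
312 * 1.7 = 530.4

530.4 damage


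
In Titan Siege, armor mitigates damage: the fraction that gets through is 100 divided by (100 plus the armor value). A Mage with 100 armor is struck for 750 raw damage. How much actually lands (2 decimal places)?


actual = 750 * 100 / (100 + 100)
= 750 * 100 / 200
= 75000 / 200
= 375.00

375.00 damage


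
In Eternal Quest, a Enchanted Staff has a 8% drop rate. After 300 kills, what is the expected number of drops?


Expected drops = kills * (drop_rate / 100)
= 300 * (8 / 100)
= 300 * 0.08
= 24.0

24.0 drops


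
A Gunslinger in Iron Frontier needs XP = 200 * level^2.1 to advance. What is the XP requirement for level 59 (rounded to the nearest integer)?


XP = 200 * level^2.1
Substitute level = 59:
XP = 200 * 59^2.1
= 200 * 5233.4638
= 1046693

1046693 XP


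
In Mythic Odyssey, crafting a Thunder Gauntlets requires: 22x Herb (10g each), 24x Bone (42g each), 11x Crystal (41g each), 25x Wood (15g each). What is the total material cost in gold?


Cost breakdown:
  Herb: 22 * 10 = 220
  Bone: 24 * 42 = 1008
  Crystal: 11 * 41 = 451
  Wood: 25 * 15 = 375
Total = 220 + 1008 + 451 + 375 = 2054

2054 gold


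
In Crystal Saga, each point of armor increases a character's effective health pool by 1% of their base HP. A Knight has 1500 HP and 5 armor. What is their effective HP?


EHP = 1500 * (1 + 5/100)
= 1500 * (1 + 0.05)
= 1500 * 1.05
= 1575.0

1575.0 EHP


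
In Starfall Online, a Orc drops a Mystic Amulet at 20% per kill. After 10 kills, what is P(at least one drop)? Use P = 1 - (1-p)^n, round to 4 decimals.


P(at least one) = 1 - P(none) = 1 - (1-p)^n
p = 20/100 = 0.2
1 - p = 0.8
(1 - p)^10 = 0.8^10 = 0.107374
P(at least one) = 1 - 0.107374 = 0.8926

0.8926


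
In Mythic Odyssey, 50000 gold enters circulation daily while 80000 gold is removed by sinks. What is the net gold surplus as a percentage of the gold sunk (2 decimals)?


Net gold = 50000 - 80000 = -30000
Inflation rate = net / sunk * 100 = -30000 / 80000 * 100
= -0.375 * 100
= -37.50%

-37.50%


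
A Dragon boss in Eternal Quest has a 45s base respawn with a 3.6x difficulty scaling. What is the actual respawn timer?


Respawn time = base * multiplier
= 45 * 3.6
= 162.0 seconds

162.0 seconds


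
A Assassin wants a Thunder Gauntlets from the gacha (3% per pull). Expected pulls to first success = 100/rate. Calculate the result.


Expected pulls for a geometric distribution = 1/p = 100 / rate%
= 100 / 3
= 33.33

33.33 pulls


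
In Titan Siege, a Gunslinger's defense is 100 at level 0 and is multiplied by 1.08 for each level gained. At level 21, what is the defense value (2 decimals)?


value = base * growth^level
= 100 * 1.08^21
= 100 * 5.033834
= 503.38

503.38 defense


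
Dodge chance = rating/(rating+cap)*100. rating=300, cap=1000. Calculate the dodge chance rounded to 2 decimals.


dodge% = 300 / (300 + 1000) * 100
= 300 / 1300 * 100
= 0.230769 * 100
= 23.08%

23.08%


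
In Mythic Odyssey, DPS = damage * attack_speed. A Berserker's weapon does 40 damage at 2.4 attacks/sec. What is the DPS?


DPS = damage * attack_speed
= 40 * 2.4
= 96.0

96.0 DPS


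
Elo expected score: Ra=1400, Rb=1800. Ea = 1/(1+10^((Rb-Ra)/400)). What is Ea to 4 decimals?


Elo expected score: Ea = 1/(1 + 10^((Rb-Ra)/400))
Rb - Ra = 1800 - 1400 = 400
(Rb-Ra)/400 = 400/400 = 1.0
10^1.0 = 10.0
Ea = 1/(1 + 10.0) = 1/11.0 = 0.0909

0.0909


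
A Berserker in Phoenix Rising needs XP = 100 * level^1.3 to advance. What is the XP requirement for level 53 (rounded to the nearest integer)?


XP = 100 * level^1.3
Substitute level = 53:
XP = 100 * 53^1.3
= 100 * 174.4049
= 17440

17440 XP


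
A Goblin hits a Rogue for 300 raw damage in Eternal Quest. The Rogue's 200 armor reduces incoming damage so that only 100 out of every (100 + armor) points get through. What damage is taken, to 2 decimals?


actual = 300 * 100 / (100 + 200)
= 300 * 100 / 300
= 30000 / 300
= 100.00

100.00 damage


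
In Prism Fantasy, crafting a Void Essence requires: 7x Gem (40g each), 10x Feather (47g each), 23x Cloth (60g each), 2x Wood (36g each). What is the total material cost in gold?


Cost breakdown:
  Gem: 7 * 40 = 280
  Feather: 10 * 47 = 470
  Cloth: 23 * 60 = 1380
  Wood: 2 * 36 = 72
Total = 280 + 470 + 1380 + 72 = 2202

2202 gold


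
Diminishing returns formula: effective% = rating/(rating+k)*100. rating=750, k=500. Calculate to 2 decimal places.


effective% = rating / (rating + k) * 100
= 750 / (750 + 500) * 100
= 750 / 1250 * 100
= 0.6 * 100
= 60.00%

60.00%


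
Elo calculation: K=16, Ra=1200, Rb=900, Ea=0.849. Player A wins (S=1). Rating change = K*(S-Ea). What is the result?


Elo update: delta = K * (S - Ea), where S = 1 (wins)
S - Ea = 1 - 0.849 = 0.151
Rating change = 16 * 0.151
= 2.42

2.42 rating points


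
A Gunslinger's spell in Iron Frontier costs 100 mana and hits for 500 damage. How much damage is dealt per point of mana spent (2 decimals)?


Efficiency = damage / mana
= 500 / 100
= 5.00

5.00 dmg/mana


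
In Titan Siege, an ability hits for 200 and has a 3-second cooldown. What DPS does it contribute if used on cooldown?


DPS = damage / cooldown
= 200 / 3
= 66.67

66.67 DPS


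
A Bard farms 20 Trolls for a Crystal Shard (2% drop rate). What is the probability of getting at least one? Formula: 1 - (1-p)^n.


P(at least one) = 1 - P(none) = 1 - (1-p)^n
p = 2/100 = 0.02
1 - p = 0.98
(1 - p)^20 = 0.98^20 = 0.667608
P(at least one) = 1 - 0.667608 = 0.3324

0.3324


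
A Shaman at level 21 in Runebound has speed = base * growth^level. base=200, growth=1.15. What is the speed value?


value = base * growth^level
= 200 * 1.15^21
= 200 * 18.821518
= 3764.30

3764.30 speed


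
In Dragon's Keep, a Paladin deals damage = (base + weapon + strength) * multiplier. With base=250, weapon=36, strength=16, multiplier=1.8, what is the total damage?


Sum base + weapon + str = 250 + 36 + 16 = 302
Multiply by 1.8:
302 * 1.8 = 543.6

543.6 damage


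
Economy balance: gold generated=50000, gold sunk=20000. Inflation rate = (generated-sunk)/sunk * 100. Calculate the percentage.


Net gold = 50000 - 20000 = 30000
Inflation rate = net / sunk * 100 = 30000 / 20000 * 100
= 1.5 * 100
= 150.00%

150.00%


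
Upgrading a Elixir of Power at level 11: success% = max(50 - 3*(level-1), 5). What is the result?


raw_rate = 50 - 3 * (11 - 1)
= 50 - 3 * 10
= 50 - 30
= 20
Apply floor: max(20, 5) = 20%

20%


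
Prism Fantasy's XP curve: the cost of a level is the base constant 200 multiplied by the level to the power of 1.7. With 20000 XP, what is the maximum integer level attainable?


XP = 200 * level^1.7, so level = (XP / 200)^(1/1.7)
= (20000 / 200)^(1/1.7)
= 100.0^0.5882
= 15.0131
Floor: level = 15

level 15


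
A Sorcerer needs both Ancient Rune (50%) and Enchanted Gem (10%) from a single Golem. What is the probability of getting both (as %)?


For independent events, P(both) = P(A) * P(B)
= 50% * 10%
= 500 / 100 %
= 5.0%

5.0%


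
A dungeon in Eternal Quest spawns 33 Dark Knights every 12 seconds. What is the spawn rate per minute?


Spawns per minute = count * (60 / interval)
= 33 * (60 / 12)
= 33 * 5.0
= 165.0

165.0 per minute


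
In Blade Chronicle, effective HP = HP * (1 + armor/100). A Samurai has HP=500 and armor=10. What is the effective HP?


EHP = 500 * (1 + 10/100)
= 500 * (1 + 0.1)
= 500 * 1.1
= 550.0

550.0 EHP


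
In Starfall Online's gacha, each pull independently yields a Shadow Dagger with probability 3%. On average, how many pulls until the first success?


Expected pulls for a geometric distribution = 1/p = 100 / rate%
= 100 / 3
= 33.33

33.33 pulls


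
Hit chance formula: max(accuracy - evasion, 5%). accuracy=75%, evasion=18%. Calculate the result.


accuracy - evasion = 75 - 18 = 57
Apply floor: max(57, 5) = 57
Hit chance = 57%

57%


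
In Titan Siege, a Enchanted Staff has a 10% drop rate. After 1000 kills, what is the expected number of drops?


Expected drops = kills * (drop_rate / 100)
= 1000 * (10 / 100)
= 1000 * 0.1
= 100.0

100.0 drops


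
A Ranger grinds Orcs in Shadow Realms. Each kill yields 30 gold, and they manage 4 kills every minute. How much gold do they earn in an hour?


Gold per minute = 30 * 4 = 120
Gold per hour = 120 * 60 = 7200

7200 gold/hour


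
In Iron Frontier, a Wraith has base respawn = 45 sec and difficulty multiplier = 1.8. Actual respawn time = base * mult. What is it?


Respawn time = base * multiplier
= 45 * 1.8
= 81.0 seconds

81.0 seconds
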